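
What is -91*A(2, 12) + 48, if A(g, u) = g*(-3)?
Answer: 594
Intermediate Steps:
A(g, u) = -3*g
-91*A(2, 12) + 48 = -(-273)*2 + 48 = -91*(-6) + 48 = 546 + 48 = 594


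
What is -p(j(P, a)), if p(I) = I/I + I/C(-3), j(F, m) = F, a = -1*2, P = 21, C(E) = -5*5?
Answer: -4/25 ≈ -0.16000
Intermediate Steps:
C(E) = -25
a = -2
p(I) = 1 - I/25 (p(I) = I/I + I/(-25) = 1 + I*(-1/25) = 1 - I/25)
-p(j(P, a)) = -(1 - 1/25*21) = -(1 - 21/25) = -1*4/25 = -4/25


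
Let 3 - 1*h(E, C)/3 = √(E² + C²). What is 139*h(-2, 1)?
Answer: 1251 - 417*√5 ≈ 318.56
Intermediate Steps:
h(E, C) = 9 - 3*√(C² + E²) (h(E, C) = 9 - 3*√(E² + C²) = 9 - 3*√(C² + E²))
139*h(-2, 1) = 139*(9 - 3*√(1² + (-2)²)) = 139*(9 - 3*√(1 + 4)) = 139*(9 - 3*√5) = 1251 - 417*√5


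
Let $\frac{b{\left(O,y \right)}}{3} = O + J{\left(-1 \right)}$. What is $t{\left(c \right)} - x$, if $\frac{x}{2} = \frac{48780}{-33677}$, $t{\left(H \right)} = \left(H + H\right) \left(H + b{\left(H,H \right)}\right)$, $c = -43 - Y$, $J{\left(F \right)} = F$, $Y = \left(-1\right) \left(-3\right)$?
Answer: $\frac{579476668}{33677} \approx 17207.0$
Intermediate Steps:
$Y = 3$
$b{\left(O,y \right)} = -3 + 3 O$ ($b{\left(O,y \right)} = 3 \left(O - 1\right) = 3 \left(-1 + O\right) = -3 + 3 O$)
$c = -46$ ($c = -43 - 3 = -46$)
$t{\left(H \right)} = 2 H \left(-3 + 4 H\right)$ ($t{\left(H \right)} = \left(H + H\right) \left(H + \left(-3 + 3 H\right)\right) = 2 H \left(-3 + 4 H\right)$)
$x = - \frac{97560}{33677}$ ($x = 2 \frac{48780}{-33677} = 2 \cdot 48780 \left(- \frac{1}{33677}\right) = 2 \left(- \frac{48780}{33677}\right) = - \frac{97560}{33677} \approx -2.8969$)
$t{\left(c \right)} - x = 2 \left(-46\right) \left(-3 + 4 \left(-46\right)\right) - - \frac{97560}{33677} = 2 \left(-46\right) \left(-3 - 184\right) + \frac{97560}{33677} = 2 \left(-46\right) \left(-187\right) + \frac{97560}{33677} = 17204 + \frac{97560}{33677} = \frac{579476668}{33677}$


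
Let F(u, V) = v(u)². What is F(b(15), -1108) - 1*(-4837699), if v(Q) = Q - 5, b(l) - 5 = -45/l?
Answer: 4837708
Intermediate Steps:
b(l) = 5 - 45/l
v(Q) = -5 + Q
F(u, V) = (-5 + u)²
F(b(15), -1108) - 1*(-4837699) = (-5 + (5 - 45/15))² - 1*(-4837699) = (-5 + (5 - 45*1/15))² + 4837699 = (-5 + (5 - 3))² + 4837699 = (-5 + 2)² + 4837699 = (-3)² + 4837699 = 9 + 4837699 = 4837708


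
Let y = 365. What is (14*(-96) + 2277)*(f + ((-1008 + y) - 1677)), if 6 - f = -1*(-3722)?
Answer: -5631588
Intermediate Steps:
f = -3716 (f = 6 - (-1)*(-3722) = 6 - 1*3722 = 6 - 3722 = -3716)
(14*(-96) + 2277)*(f + ((-1008 + y) - 1677)) = (14*(-96) + 2277)*(-3716 + ((-1008 + 365) - 1677)) = (-1344 + 2277)*(-3716 + (-643 - 1677)) = 933*(-3716 - 2320) = 933*(-6036) = -5631588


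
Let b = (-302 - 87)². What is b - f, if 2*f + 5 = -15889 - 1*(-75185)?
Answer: 243351/2 ≈ 1.2168e+5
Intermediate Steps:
f = 59291/2 (f = -5/2 + (-15889 - 1*(-75185))/2 = -5/2 + (-15889 + 75185)/2 = -5/2 + (½)*59296 = -5/2 + 29648 = 59291/2 ≈ 29646.)
b = 151321 (b = (-389)² = 151321)
b - f = 151321 - 1*59291/2 = 151321 - 59291/2 = 243351/2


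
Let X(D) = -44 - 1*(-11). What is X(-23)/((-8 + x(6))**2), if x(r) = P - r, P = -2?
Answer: -33/256 ≈ -0.12891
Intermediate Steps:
X(D) = -33 (X(D) = -44 + 11 = -33)
x(r) = -2 - r
X(-23)/((-8 + x(6))**2) = -33/(-8 + (-2 - 1*6))**2 = -33/(-8 + (-2 - 6))**2 = -33/(-8 - 8)**2 = -33/((-16)**2) = -33/256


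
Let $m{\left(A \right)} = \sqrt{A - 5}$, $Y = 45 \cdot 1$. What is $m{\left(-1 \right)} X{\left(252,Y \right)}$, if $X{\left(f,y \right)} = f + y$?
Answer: $297 i \sqrt{6} \approx 727.5 i$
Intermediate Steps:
$Y = 45$
$m{\left(A \right)} = \sqrt{-5 + A}$
$m{\left(-1 \right)} X{\left(252,Y \right)} = \sqrt{-5 - 1} \left(252 + 45\right) = \sqrt{-6} \cdot 297 = i \sqrt{6} \cdot 297 = 297 i \sqrt{6}$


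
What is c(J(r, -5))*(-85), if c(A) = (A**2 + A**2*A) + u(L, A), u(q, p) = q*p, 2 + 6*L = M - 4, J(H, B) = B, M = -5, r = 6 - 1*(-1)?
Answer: 46325/6 ≈ 7720.8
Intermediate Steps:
r = 7 (r = 6 + 1 = 7)
L = -11/6 (L = -1/3 + (-5 - 4)/6 = -1/3 + (1/6)*(-9) = -1/3 - 3/2 = -11/6 ≈ -1.8333)
u(q, p) = p*q
c(A) = A**2 + A**3 - 11*A/6 (c(A) = (A**2 + A**2*A) + A*(-11/6) = (A**2 + A**3) - 11*A/6 = A**2 + A**3 - 11*A/6)
c(J(r, -5))*(-85) = -5*(-11/6 - 5 + (-5)**2)*(-85) = -5*(-11/6 - 5 + 25)*(-85) = -5*109/6*(-85) = -545/6*(-85) = 46325/6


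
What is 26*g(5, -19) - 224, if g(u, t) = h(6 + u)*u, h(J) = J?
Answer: 1206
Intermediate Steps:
g(u, t) = u*(6 + u) (g(u, t) = (6 + u)*u = u*(6 + u))
26*g(5, -19) - 224 = 26*(5*(6 + 5)) - 224 = 26*(5*11) - 224 = 26*55 - 224 = 1430 - 224 = 1206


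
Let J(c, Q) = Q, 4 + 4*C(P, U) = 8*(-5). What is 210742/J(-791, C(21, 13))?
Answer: -210742/11 ≈ -19158.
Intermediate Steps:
C(P, U) = -11 (C(P, U) = -1 + (8*(-5))/4 = -1 + (¼)*(-40) = -1 - 10 = -11)
210742/J(-791, C(21, 13)) = 210742/(-11) = 210742*(-1/11) = -210742/11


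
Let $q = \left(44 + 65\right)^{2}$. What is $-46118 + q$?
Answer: $-34237$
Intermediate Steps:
$q = 11881$ ($q = 109^{2} = 11881$)
$-46118 + q = -46118 + 11881 = -34237$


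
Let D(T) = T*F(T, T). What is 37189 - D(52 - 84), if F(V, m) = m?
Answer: 36165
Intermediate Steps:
D(T) = T**2 (D(T) = T*T = T**2)
37189 - D(52 - 84) = 37189 - (52 - 84)**2 = 37189 - 1*(-32)**2 = 37189 - 1*1024 = 37189 - 1024 = 36165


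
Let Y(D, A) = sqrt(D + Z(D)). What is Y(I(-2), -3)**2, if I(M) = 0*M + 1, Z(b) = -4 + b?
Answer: -2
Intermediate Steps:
I(M) = 1 (I(M) = 0 + 1 = 1)
Y(D, A) = sqrt(-4 + 2*D) (Y(D, A) = sqrt(D + (-4 + D)) = sqrt(-4 + 2*D))
Y(I(-2), -3)**2 = (sqrt(-4 + 2*1))**2 = (sqrt(-4 + 2))**2 = (sqrt(-2))**2 = (I*sqrt(2))**2 = -2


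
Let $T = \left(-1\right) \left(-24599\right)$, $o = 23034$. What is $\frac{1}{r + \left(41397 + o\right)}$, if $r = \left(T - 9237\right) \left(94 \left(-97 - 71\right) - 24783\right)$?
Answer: $- \frac{1}{623248719} \approx -1.6045 \cdot 10^{-9}$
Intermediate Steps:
$T = 24599$
$r = -623313150$ ($r = \left(24599 - 9237\right) \left(94 \left(-97 - 71\right) - 24783\right) = 15362 \left(94 \left(-168\right) - 24783\right) = 15362 \left(-15792 - 24783\right) = 15362 \left(-40575\right) = -623313150$)
$\frac{1}{r + \left(41397 + o\right)} = \frac{1}{-623313150 + \left(41397 + 23034\right)} = \frac{1}{-623313150 + 64431} = \frac{1}{-623248719} = - \frac{1}{623248719}$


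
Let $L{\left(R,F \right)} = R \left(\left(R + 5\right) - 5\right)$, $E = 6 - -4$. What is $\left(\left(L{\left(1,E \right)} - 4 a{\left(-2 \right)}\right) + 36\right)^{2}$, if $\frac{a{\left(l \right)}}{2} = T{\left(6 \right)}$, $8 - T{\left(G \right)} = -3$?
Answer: $2601$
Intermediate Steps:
$T{\left(G \right)} = 11$ ($T{\left(G \right)} = 8 - -3 = 8 + 3 = 11$)
$E = 10$ ($E = 6 + 4 = 10$)
$a{\left(l \right)} = 22$ ($a{\left(l \right)} = 2 \cdot 11 = 22$)
$L{\left(R,F \right)} = R^{2}$ ($L{\left(R,F \right)} = R \left(\left(5 + R\right) - 5\right) = R R = R^{2}$)
$\left(\left(L{\left(1,E \right)} - 4 a{\left(-2 \right)}\right) + 36\right)^{2} = \left(\left(1^{2} - 88\right) + 36\right)^{2} = \left(\left(1 - 88\right) + 36\right)^{2} = \left(-87 + 36\right)^{2} = \left(-51\right)^{2} = 2601$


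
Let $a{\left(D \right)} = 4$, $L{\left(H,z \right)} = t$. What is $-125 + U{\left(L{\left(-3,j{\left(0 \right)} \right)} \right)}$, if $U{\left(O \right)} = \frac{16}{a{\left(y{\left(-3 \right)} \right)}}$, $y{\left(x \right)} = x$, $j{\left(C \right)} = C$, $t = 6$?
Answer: $-121$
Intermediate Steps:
$L{\left(H,z \right)} = 6$
$U{\left(O \right)} = 4$ ($U{\left(O \right)} = \frac{16}{4} = 16 \cdot \frac{1}{4} = 4$)
$-125 + U{\left(L{\left(-3,j{\left(0 \right)} \right)} \right)} = -125 + 4 = -121$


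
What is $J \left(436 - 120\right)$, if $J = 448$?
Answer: $141568$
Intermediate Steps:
$J \left(436 - 120\right) = 448 \left(436 - 120\right) = 448 \cdot 316 = 141568$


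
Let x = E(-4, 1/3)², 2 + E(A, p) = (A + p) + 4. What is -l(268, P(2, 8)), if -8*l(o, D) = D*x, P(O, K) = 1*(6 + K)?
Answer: 175/36 ≈ 4.8611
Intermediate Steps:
E(A, p) = 2 + A + p (E(A, p) = -2 + ((A + p) + 4) = -2 + (4 + A + p) = 2 + A + p)
x = 25/9 (x = (2 - 4 + 1/3)² = (2 - 4 + ⅓)² = (-5/3)² = 25/9 ≈ 2.7778)
P(O, K) = 6 + K
l(o, D) = -25*D/72 (l(o, D) = -D*25/(8*9) = -25*D/72)
-l(268, P(2, 8)) = -(-25)*(6 + 8)/72 = -(-25)*14/72 = -1*(-175/36) = 175/36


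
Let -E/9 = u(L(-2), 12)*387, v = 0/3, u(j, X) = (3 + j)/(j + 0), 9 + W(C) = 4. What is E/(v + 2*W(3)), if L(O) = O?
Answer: -3483/20 ≈ -174.15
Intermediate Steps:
W(C) = -5 (W(C) = -9 + 4 = -5)
u(j, X) = (3 + j)/j
v = 0 (v = 0*(⅓) = 0)
E = 3483/2 (E = -9*(3 - 2)/(-2)*387 = -9*(-½*1)*387 = -(-9)*387/2 = -9*(-387/2) = 3483/2 ≈ 1741.5)
E/(v + 2*W(3)) = (3483/2)/(0 + 2*(-5)) = (3483/2)/(0 - 10) = (3483/2)/(-10) = -⅒*3483/2 = -3483/20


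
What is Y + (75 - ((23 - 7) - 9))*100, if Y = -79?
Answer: 6721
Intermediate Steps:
Y + (75 - ((23 - 7) - 9))*100 = -79 + (75 - ((23 - 7) - 9))*100 = -79 + (75 - (16 - 9))*100 = -79 + (75 - 1*7)*100 = -79 + (75 - 7)*100 = -79 + 68*100 = -79 + 6800 = 6721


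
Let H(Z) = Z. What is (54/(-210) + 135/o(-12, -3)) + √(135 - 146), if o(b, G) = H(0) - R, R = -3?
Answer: 1566/35 + I*√11 ≈ 44.743 + 3.3166*I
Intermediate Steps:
o(b, G) = 3 (o(b, G) = 0 - 1*(-3) = 0 + 3 = 3)
(54/(-210) + 135/o(-12, -3)) + √(135 - 146) = (54/(-210) + 135/3) + √(135 - 146) = (54*(-1/210) + 135*(⅓)) + √(-11) = (-9/35 + 45) + I*√11 = 1566/35 + I*√11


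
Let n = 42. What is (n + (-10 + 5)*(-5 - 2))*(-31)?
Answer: -2387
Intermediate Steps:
(n + (-10 + 5)*(-5 - 2))*(-31) = (42 + (-10 + 5)*(-5 - 2))*(-31) = (42 - 5*(-7))*(-31) = (42 + 35)*(-31) = 77*(-31) = -2387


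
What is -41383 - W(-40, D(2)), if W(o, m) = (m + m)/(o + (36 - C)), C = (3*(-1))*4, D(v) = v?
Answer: -82767/2 ≈ -41384.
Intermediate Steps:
C = -12 (C = -3*4 = -12)
W(o, m) = 2*m/(48 + o) (W(o, m) = (m + m)/(o + (36 - 1*(-12))) = (2*m)/(o + (36 + 12)) = (2*m)/(o + 48) = (2*m)/(48 + o) = 2*m/(48 + o))
-41383 - W(-40, D(2)) = -41383 - 2*2/(48 - 40) = -41383 - 2*2/8 = -41383 - 1*1/2 = -41383 - 1/2 = -82767/2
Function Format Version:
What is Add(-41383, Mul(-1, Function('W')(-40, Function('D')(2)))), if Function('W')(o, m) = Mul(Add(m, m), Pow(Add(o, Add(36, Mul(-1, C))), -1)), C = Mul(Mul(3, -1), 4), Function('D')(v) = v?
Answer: Rational(-82767, 2) ≈ -41384.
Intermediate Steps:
C = -12 (C = Mul(-3, 4) = -12)
Function('W')(o, m) = Mul(2, m, Pow(Add(48, o), -1)) (Function('W')(o, m) = Mul(Add(m, m), Pow(Add(o, Add(36, Mul(-1, -12))), -1)) = Mul(Mul(2, m), Pow(Add(o, Add(36, 12)), -1)) = Mul(Mul(2, m), Pow(Add(o, 48), -1)) = Mul(Mul(2, m), Pow(Add(48, o), -1)) = Mul(2, m, Pow(Add(48, o), -1)))
Add(-41383, Mul(-1, Function('W')(-40, Function('D')(2)))) = Add(-41383, Mul(-1, Mul(2, 2, Pow(Add(48, -40), -1)))) = Add(-41383, Mul(-1, Mul(2, 2, Pow(8, -1)))) = Add(-41383, Mul(-1, Mul(2, 2, Rational(1, 8)))) = Add(-41383, Mul(-1, Rational(1, 2))) = Add(-41383, Rational(-1, 2)) = Rational(-82767, 2)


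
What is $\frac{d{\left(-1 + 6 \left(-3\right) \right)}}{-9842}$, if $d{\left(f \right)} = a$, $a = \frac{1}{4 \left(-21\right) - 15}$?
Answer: $\frac{1}{974358} \approx 1.0263 \cdot 10^{-6}$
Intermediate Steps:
$a = - \frac{1}{99}$ ($a = \frac{1}{-84 - 15} = \frac{1}{-99} = - \frac{1}{99} \approx -0.010101$)
$d{\left(f \right)} = - \frac{1}{99}$
$\frac{d{\left(-1 + 6 \left(-3\right) \right)}}{-9842} = - \frac{1}{99 \left(-9842\right)} = \left(- \frac{1}{99}\right) \left(- \frac{1}{9842}\right) = \frac{1}{974358}$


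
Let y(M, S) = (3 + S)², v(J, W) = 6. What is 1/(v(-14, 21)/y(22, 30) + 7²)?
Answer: 363/17789 ≈ 0.020406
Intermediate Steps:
1/(v(-14, 21)/y(22, 30) + 7²) = 1/(6/((3 + 30)²) + 7²) = 1/(6/(33²) + 49) = 1/(6/1089 + 49) = 1/(6*(1/1089) + 49) = 1/(2/363 + 49) = 1/(17789/363) = 363/17789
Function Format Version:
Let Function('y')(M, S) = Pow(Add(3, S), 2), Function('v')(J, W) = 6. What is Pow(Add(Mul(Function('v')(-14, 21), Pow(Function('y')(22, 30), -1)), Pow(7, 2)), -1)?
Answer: Rational(363, 17789) ≈ 0.020406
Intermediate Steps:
Pow(Add(Mul(Function('v')(-14, 21), Pow(Function('y')(22, 30), -1)), Pow(7, 2)), -1) = Pow(Add(Mul(6, Pow(Pow(Add(3, 30), 2), -1)), Pow(7, 2)), -1) = Pow(Add(Mul(6, Pow(Pow(33, 2), -1)), 49), -1) = Pow(Add(Mul(6, Pow(1089, -1)), 49), -1) = Pow(Add(Mul(6, Rational(1, 1089)), 49), -1) = Pow(Add(Rational(2, 363), 49), -1) = Pow(Rational(17789, 363), -1) = Rational(363, 17789)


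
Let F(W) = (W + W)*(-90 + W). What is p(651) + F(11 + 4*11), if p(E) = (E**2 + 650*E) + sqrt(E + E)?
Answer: 843101 + sqrt(1302) ≈ 8.4314e+5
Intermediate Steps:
p(E) = E**2 + 650*E + sqrt(2)*sqrt(E) (p(E) = (E**2 + 650*E) + sqrt(2*E) = (E**2 + 650*E) + sqrt(2)*sqrt(E) = E**2 + 650*E + sqrt(2)*sqrt(E))
F(W) = 2*W*(-90 + W) (F(W) = (2*W)*(-90 + W) = 2*W*(-90 + W))
p(651) + F(11 + 4*11) = (651**2 + 650*651 + sqrt(2)*sqrt(651)) + 2*(11 + 4*11)*(-90 + (11 + 4*11)) = (423801 + 423150 + sqrt(1302)) + 2*(11 + 44)*(-90 + (11 + 44)) = (846951 + sqrt(1302)) + 2*55*(-90 + 55) = (846951 + sqrt(1302)) + 2*55*(-35) = (846951 + sqrt(1302)) - 3850 = 843101 + sqrt(1302)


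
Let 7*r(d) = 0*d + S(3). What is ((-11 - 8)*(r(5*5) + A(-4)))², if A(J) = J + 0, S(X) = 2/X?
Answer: 2427364/441 ≈ 5504.2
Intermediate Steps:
A(J) = J
r(d) = 2/21 (r(d) = (0*d + 2/3)/7 = (0 + 2*(⅓))/7 = (0 + ⅔)/7 = (⅐)*(⅔) = 2/21)
((-11 - 8)*(r(5*5) + A(-4)))² = ((-11 - 8)*(2/21 - 4))² = (-19*(-82/21))² = (1558/21)² = 2427364/441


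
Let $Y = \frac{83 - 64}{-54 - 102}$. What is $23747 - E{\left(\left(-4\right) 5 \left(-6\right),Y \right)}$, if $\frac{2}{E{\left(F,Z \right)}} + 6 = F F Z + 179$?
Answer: $\frac{488024623}{20551} \approx 23747.0$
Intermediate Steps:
$Y = - \frac{19}{156}$ ($Y = \frac{19}{-156} = 19 \left(- \frac{1}{156}\right) = - \frac{19}{156} \approx -0.12179$)
$E{\left(F,Z \right)} = \frac{2}{173 + Z F^{2}}$ ($E{\left(F,Z \right)} = \frac{2}{-6 + \left(F F Z + 179\right)} = \frac{2}{-6 + \left(F^{2} Z + 179\right)} = \frac{2}{-6 + \left(Z F^{2} + 179\right)} = \frac{2}{-6 + \left(179 + Z F^{2}\right)} = \frac{2}{173 + Z F^{2}}$)
$23747 - E{\left(\left(-4\right) 5 \left(-6\right),Y \right)} = 23747 - \frac{2}{173 - \frac{19 \left(\left(-4\right) 5 \left(-6\right)\right)^{2}}{156}} = 23747 - \frac{2}{173 - \frac{19 \left(\left(-20\right) \left(-6\right)\right)^{2}}{156}} = 23747 - \frac{2}{173 - \frac{19 \cdot 120^{2}}{156}} = 23747 - \frac{2}{173 - \frac{22800}{13}} = 23747 - \frac{2}{- \frac{20551}{13}} = 23747 - 2 \left(- \frac{13}{20551}\right) = 23747 - - \frac{26}{20551} = 23747 + \frac{26}{20551} = \frac{488024623}{20551}$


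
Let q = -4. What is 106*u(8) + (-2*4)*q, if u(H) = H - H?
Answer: 32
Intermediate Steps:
u(H) = 0
106*u(8) + (-2*4)*q = 106*0 - 2*4*(-4) = 0 - 8*(-4) = 0 + 32 = 32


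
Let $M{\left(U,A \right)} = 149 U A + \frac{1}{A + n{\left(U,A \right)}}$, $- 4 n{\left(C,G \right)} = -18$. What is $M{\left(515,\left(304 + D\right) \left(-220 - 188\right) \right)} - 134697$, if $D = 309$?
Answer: $- \frac{9599751749662265}{500199} \approx -1.9192 \cdot 10^{10}$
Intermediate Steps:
$n{\left(C,G \right)} = \frac{9}{2}$ ($n{\left(C,G \right)} = \left(- \frac{1}{4}\right) \left(-18\right) = \frac{9}{2}$)
$M{\left(U,A \right)} = \frac{1}{\frac{9}{2} + A} + 149 A U$ ($M{\left(U,A \right)} = 149 U A + \frac{1}{A + \frac{9}{2}} = 149 A U + \frac{1}{\frac{9}{2} + A} = \frac{1}{\frac{9}{2} + A} + 149 A U$)
$M{\left(515,\left(304 + D\right) \left(-220 - 188\right) \right)} - 134697 = \frac{2 + 298 \cdot 515 \left(\left(304 + 309\right) \left(-220 - 188\right)\right)^{2} + 1341 \left(304 + 309\right) \left(-220 - 188\right) 515}{9 + 2 \left(304 + 309\right) \left(-220 - 188\right)} - 134697 = \frac{2 + 298 \cdot 515 \left(613 \left(-408\right)\right)^{2} + 1341 \cdot 613 \left(-408\right) 515}{9 + 2 \cdot 613 \left(-408\right)} - 134697 = \frac{2 + 298 \cdot 515 \left(-250104\right)^{2} + 1341 \left(-250104\right) 515}{9 + 2 \left(-250104\right)} - 134697 = \frac{2 + 298 \cdot 515 \cdot 62552010816 - 172725573960}{9 - 500208} - 134697 = \frac{2 + 9599857099931520 - 172725573960}{-500199} - 134697 = \left(- \frac{1}{500199}\right) 9599684374357562 - 134697 = - \frac{9599684374357562}{500199} - 134697 = - \frac{9599751749662265}{500199}$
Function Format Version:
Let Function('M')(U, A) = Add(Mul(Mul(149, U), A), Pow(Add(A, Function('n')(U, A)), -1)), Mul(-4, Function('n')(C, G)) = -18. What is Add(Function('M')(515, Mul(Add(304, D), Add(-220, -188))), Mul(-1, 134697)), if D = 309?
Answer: Rational(-9599751749662265, 500199) ≈ -1.9192e+10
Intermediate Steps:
Function('n')(C, G) = Rational(9, 2) (Function('n')(C, G) = Mul(Rational(-1, 4), -18) = Rational(9, 2))
Function('M')(U, A) = Add(Pow(Add(Rational(9, 2), A), -1), Mul(149, A, U)) (Function('M')(U, A) = Add(Mul(Mul(149, U), A), Pow(Add(A, Rational(9, 2)), -1)) = Add(Mul(149, A, U), Pow(Add(Rational(9, 2), A), -1)) = Add(Pow(Add(Rational(9, 2), A), -1), Mul(149, A, U)))
Add(Function('M')(515, Mul(Add(304, D), Add(-220, -188))), Mul(-1, 134697)) = Add(Mul(Pow(Add(9, Mul(2, Mul(Add(304, 309), Add(-220, -188)))), -1), Add(2, Mul(298, 515, Pow(Mul(Add(304, 309), Add(-220, -188)), 2)), Mul(1341, Mul(Add(304, 309), Add(-220, -188)), 515))), Mul(-1, 134697)) = Add(Mul(Pow(Add(9, Mul(2, Mul(613, -408))), -1), Add(2, Mul(298, 515, Pow(Mul(613, -408), 2)), Mul(1341, Mul(613, -408), 515))), -134697) = Add(Mul(Pow(Add(9, Mul(2, -250104)), -1), Add(2, Mul(298, 515, Pow(-250104, 2)), Mul(1341, -250104, 515))), -134697) = Add(Mul(Pow(Add(9, -500208), -1), Add(2, Mul(298, 515, 62552010816), -172725573960)), -134697) = Add(Mul(Pow(-500199, -1), Add(2, 9599857099931520, -172725573960)), -134697) = Add(Mul(Rational(-1, 500199), 9599684374357562), -134697) = Add(Rational(-9599684374357562, 500199), -134697) = Rational(-9599751749662265, 500199)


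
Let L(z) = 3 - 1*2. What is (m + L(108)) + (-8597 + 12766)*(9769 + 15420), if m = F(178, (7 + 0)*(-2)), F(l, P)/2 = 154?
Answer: 105013250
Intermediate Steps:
L(z) = 1 (L(z) = 3 - 2 = 1)
F(l, P) = 308 (F(l, P) = 2*154 = 308)
m = 308
(m + L(108)) + (-8597 + 12766)*(9769 + 15420) = (308 + 1) + (-8597 + 12766)*(9769 + 15420) = 309 + 4169*25189 = 309 + 105012941 = 105013250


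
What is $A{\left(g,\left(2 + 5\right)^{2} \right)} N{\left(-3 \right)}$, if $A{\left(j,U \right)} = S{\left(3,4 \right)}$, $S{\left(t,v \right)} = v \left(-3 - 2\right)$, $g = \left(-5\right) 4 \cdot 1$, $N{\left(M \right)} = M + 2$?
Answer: $20$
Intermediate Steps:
$N{\left(M \right)} = 2 + M$
$g = -20$ ($g = \left(-20\right) 1 = -20$)
$S{\left(t,v \right)} = - 5 v$ ($S{\left(t,v \right)} = v \left(-5\right) = - 5 v$)
$A{\left(j,U \right)} = -20$ ($A{\left(j,U \right)} = \left(-5\right) 4 = -20$)
$A{\left(g,\left(2 + 5\right)^{2} \right)} N{\left(-3 \right)} = - 20 \left(2 - 3\right) = \left(-20\right) \left(-1\right) = 20$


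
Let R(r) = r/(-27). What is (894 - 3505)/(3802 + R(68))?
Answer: -70497/102586 ≈ -0.68720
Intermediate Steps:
R(r) = -r/27 (R(r) = r*(-1/27) = -r/27)
(894 - 3505)/(3802 + R(68)) = (894 - 3505)/(3802 - 1/27*68) = -2611/(3802 - 68/27) = -2611/102586/27 = -2611*27/102586 = -70497/102586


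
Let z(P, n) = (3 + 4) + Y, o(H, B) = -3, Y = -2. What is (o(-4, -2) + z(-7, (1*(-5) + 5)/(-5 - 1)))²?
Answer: 4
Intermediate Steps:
z(P, n) = 5 (z(P, n) = (3 + 4) - 2 = 7 - 2 = 5)
(o(-4, -2) + z(-7, (1*(-5) + 5)/(-5 - 1)))² = (-3 + 5)² = 2² = 4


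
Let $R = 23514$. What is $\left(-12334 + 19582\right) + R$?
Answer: $30762$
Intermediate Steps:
$\left(-12334 + 19582\right) + R = \left(-12334 + 19582\right) + 23514 = 7248 + 23514 = 30762$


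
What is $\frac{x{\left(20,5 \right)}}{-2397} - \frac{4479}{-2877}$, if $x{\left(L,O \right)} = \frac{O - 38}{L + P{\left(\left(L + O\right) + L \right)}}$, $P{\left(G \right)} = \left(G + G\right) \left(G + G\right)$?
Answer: $\frac{1383773627}{888839560} \approx 1.5568$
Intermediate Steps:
$P{\left(G \right)} = 4 G^{2}$ ($P{\left(G \right)} = 2 G 2 G = 4 G^{2}$)
$x{\left(L,O \right)} = \frac{-38 + O}{L + 4 \left(O + 2 L\right)^{2}}$ ($x{\left(L,O \right)} = \frac{O - 38}{L + 4 \left(\left(L + O\right) + L\right)^{2}} = \frac{-38 + O}{L + 4 \left(O + 2 L\right)^{2}}$)
$\frac{x{\left(20,5 \right)}}{-2397} - \frac{4479}{-2877} = \frac{\frac{1}{20 + 4 \left(5 + 2 \cdot 20\right)^{2}} \left(-38 + 5\right)}{-2397} - \frac{4479}{-2877} = \frac{1}{20 + 4 \left(5 + 40\right)^{2}} \left(-33\right) \left(- \frac{1}{2397}\right) - - \frac{1493}{959} = \frac{1}{20 + 4 \cdot 45^{2}} \left(-33\right) \left(- \frac{1}{2397}\right) + \frac{1493}{959} = \frac{1}{20 + 4 \cdot 2025} \left(-33\right) \left(- \frac{1}{2397}\right) + \frac{1493}{959} = \frac{1}{20 + 8100} \left(-33\right) \left(- \frac{1}{2397}\right) + \frac{1493}{959} = \frac{1}{8120} \left(-33\right) \left(- \frac{1}{2397}\right) + \frac{1493}{959} = \left(- \frac{33}{8120}\right) \left(- \frac{1}{2397}\right) + \frac{1493}{959} = \frac{11}{6487880} + \frac{1493}{959} = \frac{1383773627}{888839560}$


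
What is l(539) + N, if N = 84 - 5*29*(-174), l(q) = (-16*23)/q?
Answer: 13643878/539 ≈ 25313.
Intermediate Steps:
l(q) = -368/q
N = 25314 (N = 84 - 145*(-174) = 84 + 25230 = 25314)
l(539) + N = -368/539 + 25314 = 13643878/539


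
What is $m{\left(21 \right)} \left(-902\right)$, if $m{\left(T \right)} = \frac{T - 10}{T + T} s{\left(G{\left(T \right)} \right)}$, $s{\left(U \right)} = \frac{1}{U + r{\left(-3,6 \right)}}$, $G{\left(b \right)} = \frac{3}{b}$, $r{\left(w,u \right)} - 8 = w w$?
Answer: $- \frac{4961}{360} \approx -13.781$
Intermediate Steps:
$r{\left(w,u \right)} = 8 + w^{2}$ ($r{\left(w,u \right)} = 8 + w w = 8 + w^{2}$)
$s{\left(U \right)} = \frac{1}{17 + U}$ ($s{\left(U \right)} = \frac{1}{U + \left(8 + \left(-3\right)^{2}\right)} = \frac{1}{U + \left(8 + 9\right)} = \frac{1}{U + 17} = \frac{1}{17 + U}$)
$m{\left(T \right)} = \frac{-10 + T}{2 T \left(17 + \frac{3}{T}\right)}$ ($m{\left(T \right)} = \frac{\left(T - 10\right) \frac{1}{T + T}}{17 + \frac{3}{T}} = \frac{\left(-10 + T\right) \frac{1}{2 T}}{17 + \frac{3}{T}} = \frac{\frac{1}{2} \frac{1}{T} \left(-10 + T\right)}{17 + \frac{3}{T}} = \frac{-10 + T}{2 T \left(17 + \frac{3}{T}\right)}$)
$m{\left(21 \right)} \left(-902\right) = \frac{-10 + 21}{2 \left(3 + 17 \cdot 21\right)} \left(-902\right) = \frac{1}{2} \frac{1}{3 + 357} \cdot 11 \left(-902\right) = \frac{1}{2} \cdot \frac{1}{360} \cdot 11 \left(-902\right) = \frac{11}{720} \left(-902\right) = - \frac{4961}{360}$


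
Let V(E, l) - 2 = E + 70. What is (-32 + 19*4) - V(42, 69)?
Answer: -70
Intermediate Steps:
V(E, l) = 72 + E (V(E, l) = 2 + (E + 70) = 2 + (70 + E) = 72 + E)
(-32 + 19*4) - V(42, 69) = (-32 + 19*4) - (72 + 42) = (-32 + 76) - 1*114 = 44 - 114 = -70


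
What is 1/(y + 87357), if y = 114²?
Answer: 1/100353 ≈ 9.9648e-6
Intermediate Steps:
y = 12996
1/(y + 87357) = 1/(12996 + 87357) = 1/100353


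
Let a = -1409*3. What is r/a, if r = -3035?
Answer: 3035/4227 ≈ 0.71800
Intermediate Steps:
a = -4227 (a = -1*4227 = -4227)
r/a = -3035/(-4227) = -3035*(-1/4227) = 3035/4227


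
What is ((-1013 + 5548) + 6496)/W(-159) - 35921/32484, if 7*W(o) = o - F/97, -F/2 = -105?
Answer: -27096478301/56424708 ≈ -480.22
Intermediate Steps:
F = 210 (F = -2*(-105) = 210)
W(o) = -30/97 + o/7 (W(o) = (o - 210/97)/7 = (-210/97 + o)/7 = -30/97 + o/7)
((-1013 + 5548) + 6496)/W(-159) - 35921/32484 = ((-1013 + 5548) + 6496)/(-30/97 + (⅐)*(-159)) - 35921/32484 = (4535 + 6496)/(-30/97 - 159/7) - 35921*1/32484 = 11031/(-15633/679) - 35921/32484 = 11031*(-679/15633) - 35921/32484 = -2496683/5211 - 35921/32484 = -27096478301/56424708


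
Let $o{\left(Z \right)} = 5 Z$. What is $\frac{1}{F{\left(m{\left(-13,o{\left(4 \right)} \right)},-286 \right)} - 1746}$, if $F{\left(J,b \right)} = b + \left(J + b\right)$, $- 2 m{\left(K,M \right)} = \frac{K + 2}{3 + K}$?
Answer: $- \frac{20}{46371} \approx -0.0004313$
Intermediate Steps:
$m{\left(K,M \right)} = - \frac{2 + K}{2 \left(3 + K\right)}$ ($m{\left(K,M \right)} = - \frac{\left(K + 2\right) \frac{1}{3 + K}}{2} = - \frac{\left(2 + K\right) \frac{1}{3 + K}}{2} = - \frac{\frac{1}{3 + K} \left(2 + K\right)}{2} = - \frac{2 + K}{2 \left(3 + K\right)}$)
$F{\left(J,b \right)} = J + 2 b$
$\frac{1}{F{\left(m{\left(-13,o{\left(4 \right)} \right)},-286 \right)} - 1746} = \frac{1}{\left(\frac{-2 - -13}{2 \left(3 - 13\right)} + 2 \left(-286\right)\right) - 1746} = \frac{1}{\left(\frac{-2 + 13}{2 \left(-10\right)} - 572\right) - 1746} = \frac{1}{\left(\frac{1}{2} \left(- \frac{1}{10}\right) 11 - 572\right) - 1746} = \frac{1}{\left(- \frac{11}{20} - 572\right) - 1746} = \frac{1}{- \frac{11451}{20} - 1746} = \frac{1}{- \frac{46371}{20}} = - \frac{20}{46371}$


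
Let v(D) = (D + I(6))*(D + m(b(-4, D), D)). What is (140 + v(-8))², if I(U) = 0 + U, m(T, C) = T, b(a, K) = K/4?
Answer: 25600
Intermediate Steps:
b(a, K) = K/4 (b(a, K) = K*(¼) = K/4)
I(U) = U
v(D) = 5*D*(6 + D)/4 (v(D) = (D + 6)*(D + D/4) = (6 + D)*(5*D/4) = 5*D*(6 + D)/4)
(140 + v(-8))² = (140 + (5/4)*(-8)*(6 - 8))² = (140 + (5/4)*(-8)*(-2))² = (140 + 20)² = 160² = 25600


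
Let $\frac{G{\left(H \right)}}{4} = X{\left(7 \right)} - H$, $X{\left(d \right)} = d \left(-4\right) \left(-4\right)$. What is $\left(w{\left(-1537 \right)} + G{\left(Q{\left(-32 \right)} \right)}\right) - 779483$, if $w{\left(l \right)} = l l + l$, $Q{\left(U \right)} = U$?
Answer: $1581925$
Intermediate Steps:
$X{\left(d \right)} = 16 d$ ($X{\left(d \right)} = - 4 d \left(-4\right) = 16 d$)
$G{\left(H \right)} = 448 - 4 H$ ($G{\left(H \right)} = 4 \left(16 \cdot 7 - H\right) = 4 \left(112 - H\right) = 448 - 4 H$)
$w{\left(l \right)} = l + l^{2}$ ($w{\left(l \right)} = l^{2} + l = l + l^{2}$)
$\left(w{\left(-1537 \right)} + G{\left(Q{\left(-32 \right)} \right)}\right) - 779483 = \left(- 1537 \left(1 - 1537\right) + \left(448 - -128\right)\right) - 779483 = \left(\left(-1537\right) \left(-1536\right) + \left(448 + 128\right)\right) - 779483 = \left(2360832 + 576\right) - 779483 = 2361408 - 779483 = 1581925$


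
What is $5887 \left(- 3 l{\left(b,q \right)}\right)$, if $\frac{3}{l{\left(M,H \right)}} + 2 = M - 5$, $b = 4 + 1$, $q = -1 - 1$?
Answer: $\frac{52983}{2} \approx 26492.0$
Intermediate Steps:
$q = -2$
$b = 5$
$l{\left(M,H \right)} = \frac{3}{-7 + M}$ ($l{\left(M,H \right)} = \frac{3}{-2 + \left(M - 5\right)} = \frac{3}{-2 + \left(-5 + M\right)} = \frac{3}{-7 + M}$)
$5887 \left(- 3 l{\left(b,q \right)}\right) = 5887 \left(- 3 \frac{3}{-7 + 5}\right) = 5887 \left(- 3 \frac{3}{-2}\right) = 5887 \left(- 3 \cdot 3 \left(- \frac{1}{2}\right)\right) = 5887 \left(\left(-3\right) \left(- \frac{3}{2}\right)\right) = 5887 \cdot \frac{9}{2} = \frac{52983}{2}$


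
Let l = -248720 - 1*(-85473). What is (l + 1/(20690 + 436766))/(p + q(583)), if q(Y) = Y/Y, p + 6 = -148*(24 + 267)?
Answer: 74678319631/19704002288 ≈ 3.7900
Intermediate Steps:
l = -163247 (l = -248720 + 85473 = -163247)
p = -43074 (p = -6 - 148*(24 + 267) = -6 - 148*291 = -6 - 43068 = -43074)
q(Y) = 1
(l + 1/(20690 + 436766))/(p + q(583)) = (-163247 + 1/(20690 + 436766))/(-43074 + 1) = (-163247 + 1/457456)/(-43073) = (-163247 + 1/457456)*(-1/43073) = -74678319631/457456*(-1/43073) = 74678319631/19704002288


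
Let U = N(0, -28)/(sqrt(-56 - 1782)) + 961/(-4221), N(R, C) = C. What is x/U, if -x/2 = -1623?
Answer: -12100484695194/7832917471 - 809668522404*I*sqrt(1838)/7832917471 ≈ -1544.8 - 4431.6*I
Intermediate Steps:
x = 3246 (x = -2*(-1623) = 3246)
U = -961/4221 + 14*I*sqrt(1838)/919 (U = -28/sqrt(-56 - 1782) + 961/(-4221) = -28*(-I*sqrt(1838)/1838) + 961*(-1/4221) = -28*(-I*sqrt(1838)/1838) - 961/4221 = -(-14)*I*sqrt(1838)/919 - 961/4221 = 14*I*sqrt(1838)/919 - 961/4221 = -961/4221 + 14*I*sqrt(1838)/919 ≈ -0.22767 + 0.65311*I)
x/U = 3246/(-961/4221 + 14*I*sqrt(1838)/919)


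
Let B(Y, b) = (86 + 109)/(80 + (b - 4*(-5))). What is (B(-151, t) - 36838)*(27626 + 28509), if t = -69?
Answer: -64093988705/31 ≈ -2.0675e+9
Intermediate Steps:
B(Y, b) = 195/(100 + b) (B(Y, b) = 195/(80 + (b + 20)) = 195/(80 + (20 + b)) = 195/(100 + b))
(B(-151, t) - 36838)*(27626 + 28509) = (195/(100 - 69) - 36838)*(27626 + 28509) = (195/31 - 36838)*56135 = -1141783/31*56135 = -64093988705/31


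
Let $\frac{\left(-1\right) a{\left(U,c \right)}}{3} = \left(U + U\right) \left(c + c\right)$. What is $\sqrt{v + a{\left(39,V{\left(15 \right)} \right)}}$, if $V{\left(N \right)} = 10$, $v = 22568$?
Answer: $4 \sqrt{1118} \approx 133.75$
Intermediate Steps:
$a{\left(U,c \right)} = - 12 U c$ ($a{\left(U,c \right)} = - 3 \left(U + U\right) \left(c + c\right) = - 3 \cdot 2 U 2 c = - 3 \cdot 4 U c = - 12 U c$)
$\sqrt{v + a{\left(39,V{\left(15 \right)} \right)}} = \sqrt{22568 - 468 \cdot 10} = \sqrt{22568 - 4680} = \sqrt{17888} = 4 \sqrt{1118}$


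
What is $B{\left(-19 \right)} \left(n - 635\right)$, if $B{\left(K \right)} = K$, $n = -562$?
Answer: $22743$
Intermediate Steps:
$B{\left(-19 \right)} \left(n - 635\right) = - 19 \left(-562 - 635\right) = \left(-19\right) \left(-1197\right) = 22743$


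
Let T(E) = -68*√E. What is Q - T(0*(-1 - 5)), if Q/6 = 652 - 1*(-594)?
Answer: 7476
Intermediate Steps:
Q = 7476 (Q = 6*(652 - 1*(-594)) = 6*(652 + 594) = 6*1246 = 7476)
Q - T(0*(-1 - 5)) = 7476 - (-68)*√(0*(-1 - 5)) = 7476 - (-68)*√(0*(-6)) = 7476 - (-68)*√0 = 7476 - (-68)*0 = 7476 - 1*0 = 7476 + 0 = 7476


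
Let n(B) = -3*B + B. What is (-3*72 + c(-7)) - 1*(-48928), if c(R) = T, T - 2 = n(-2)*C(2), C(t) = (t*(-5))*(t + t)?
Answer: 48554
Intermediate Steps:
n(B) = -2*B
C(t) = -10*t² (C(t) = (-5*t)*(2*t) = -10*t²)
T = -158 (T = 2 + (-2*(-2))*(-10*2²) = 2 + 4*(-10*4) = 2 + 4*(-40) = 2 - 160 = -158)
c(R) = -158
(-3*72 + c(-7)) - 1*(-48928) = (-3*72 - 158) - 1*(-48928) = (-216 - 158) + 48928 = -374 + 48928 = 48554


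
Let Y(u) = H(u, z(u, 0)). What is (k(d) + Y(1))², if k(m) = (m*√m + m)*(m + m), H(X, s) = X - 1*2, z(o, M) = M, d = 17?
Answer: 6012357 + 667012*√17 ≈ 8.7625e+6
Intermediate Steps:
H(X, s) = -2 + X (H(X, s) = X - 2 = -2 + X)
Y(u) = -2 + u
k(m) = 2*m*(m + m^(3/2)) (k(m) = (m^(3/2) + m)*(2*m) = (m + m^(3/2))*(2*m) = 2*m*(m + m^(3/2)))
(k(d) + Y(1))² = ((2*17² + 2*17^(5/2)) + (-2 + 1))² = ((2*289 + 2*(289*√17)) - 1)² = ((578 + 578*√17) - 1)² = (577 + 578*√17)²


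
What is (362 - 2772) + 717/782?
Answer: -1883903/782 ≈ -2409.1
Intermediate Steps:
(362 - 2772) + 717/782 = -2410 + 717*(1/782) = -2410 + 717/782 = -1883903/782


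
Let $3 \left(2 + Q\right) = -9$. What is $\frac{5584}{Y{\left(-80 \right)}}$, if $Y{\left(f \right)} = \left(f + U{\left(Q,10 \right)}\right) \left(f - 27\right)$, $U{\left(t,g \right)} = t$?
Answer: $\frac{5584}{9095} \approx 0.61396$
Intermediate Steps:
$Q = -5$ ($Q = -2 + \frac{1}{3} \left(-9\right) = -2 - 3 = -5$)
$Y{\left(f \right)} = \left(-27 + f\right) \left(-5 + f\right)$ ($Y{\left(f \right)} = \left(f - 5\right) \left(f - 27\right) = \left(-5 + f\right) \left(-27 + f\right) = \left(-27 + f\right) \left(-5 + f\right)$)
$\frac{5584}{Y{\left(-80 \right)}} = \frac{5584}{135 + \left(-80\right)^{2} - -2560} = \frac{5584}{135 + 6400 + 2560} = \frac{5584}{9095}$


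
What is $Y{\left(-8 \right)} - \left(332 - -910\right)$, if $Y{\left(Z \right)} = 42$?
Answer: $-1200$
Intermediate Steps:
$Y{\left(-8 \right)} - \left(332 - -910\right) = 42 - \left(332 - -910\right) = 42 - \left(332 + 910\right) = 42 - 1242 = -1200$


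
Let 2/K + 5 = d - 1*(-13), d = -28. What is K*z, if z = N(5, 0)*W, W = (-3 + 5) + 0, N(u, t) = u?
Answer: -1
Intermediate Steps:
W = 2 (W = 2 + 0 = 2)
K = -⅒ (K = 2/(-5 + (-28 - 1*(-13))) = 2/(-5 + (-28 + 13)) = 2/(-5 - 15) = 2/(-20) = 2*(-1/20) = -⅒ ≈ -0.10000)
z = 10 (z = 5*2 = 10)
K*z = -⅒*10 = -1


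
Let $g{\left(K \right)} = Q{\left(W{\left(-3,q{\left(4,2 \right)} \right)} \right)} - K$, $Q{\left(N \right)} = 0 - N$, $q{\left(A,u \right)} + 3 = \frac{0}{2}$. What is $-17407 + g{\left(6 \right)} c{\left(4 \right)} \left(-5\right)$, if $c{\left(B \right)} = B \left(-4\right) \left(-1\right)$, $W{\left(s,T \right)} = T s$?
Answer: $-16207$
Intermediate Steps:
$q{\left(A,u \right)} = -3$ ($q{\left(A,u \right)} = -3 + \frac{0}{2} = -3 + 0 \cdot \frac{1}{2} = -3 + 0 = -3$)
$Q{\left(N \right)} = - N$
$c{\left(B \right)} = 4 B$ ($c{\left(B \right)} = - 4 B \left(-1\right) = 4 B$)
$g{\left(K \right)} = -9 - K$ ($g{\left(K \right)} = - \left(-3\right) \left(-3\right) - K = \left(-1\right) 9 - K = -9 - K$)
$-17407 + g{\left(6 \right)} c{\left(4 \right)} \left(-5\right) = -17407 + \left(-9 - 6\right) 4 \cdot 4 \left(-5\right) = -17407 + \left(-9 - 6\right) 16 \left(-5\right) = -17407 - -1200 = -17407 + 1200 = -16207$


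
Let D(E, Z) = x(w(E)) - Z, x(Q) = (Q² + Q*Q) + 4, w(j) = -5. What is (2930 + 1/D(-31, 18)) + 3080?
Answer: 216361/36 ≈ 6010.0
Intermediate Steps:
x(Q) = 4 + 2*Q² (x(Q) = (Q² + Q²) + 4 = 2*Q² + 4 = 4 + 2*Q²)
D(E, Z) = 54 - Z (D(E, Z) = (4 + 2*(-5)²) - Z = (4 + 2*25) - Z = (4 + 50) - Z = 54 - Z)
(2930 + 1/D(-31, 18)) + 3080 = (2930 + 1/(54 - 1*18)) + 3080 = (2930 + 1/(54 - 18)) + 3080 = (2930 + 1/36) + 3080 = 105481/36 + 3080 = 216361/36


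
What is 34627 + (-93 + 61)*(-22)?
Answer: 35331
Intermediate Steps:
34627 + (-93 + 61)*(-22) = 34627 - 32*(-22) = 34627 + 704 = 35331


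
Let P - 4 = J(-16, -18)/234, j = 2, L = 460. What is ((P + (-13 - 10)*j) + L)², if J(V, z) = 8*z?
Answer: 29441476/169 ≈ 1.7421e+5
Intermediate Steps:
P = 44/13 (P = 4 + (8*(-18))/234 = 4 - 144*1/234 = 4 - 8/13 = 44/13 ≈ 3.3846)
((P + (-13 - 10)*j) + L)² = ((44/13 + (-13 - 10)*2) + 460)² = ((44/13 - 23*2) + 460)² = ((44/13 - 46) + 460)² = (-554/13 + 460)² = (5426/13)² = 29441476/169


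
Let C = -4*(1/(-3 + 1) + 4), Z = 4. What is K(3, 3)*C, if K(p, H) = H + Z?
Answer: -98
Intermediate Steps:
C = -14 (C = -4*(1/(-2) + 4) = -4*(-½ + 4) = -4*7/2 = -14)
K(p, H) = 4 + H (K(p, H) = H + 4 = 4 + H)
K(3, 3)*C = (4 + 3)*(-14) = 7*(-14) = -98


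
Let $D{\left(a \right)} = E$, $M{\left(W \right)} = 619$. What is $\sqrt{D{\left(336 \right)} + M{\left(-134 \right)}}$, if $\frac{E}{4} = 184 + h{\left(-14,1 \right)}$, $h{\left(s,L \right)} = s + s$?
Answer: $\sqrt{1243} \approx 35.256$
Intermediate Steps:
$h{\left(s,L \right)} = 2 s$
$E = 624$ ($E = 4 \left(184 + 2 \left(-14\right)\right) = 4 \left(184 - 28\right) = 4 \cdot 156 = 624$)
$D{\left(a \right)} = 624$
$\sqrt{D{\left(336 \right)} + M{\left(-134 \right)}} = \sqrt{624 + 619} = \sqrt{1243}$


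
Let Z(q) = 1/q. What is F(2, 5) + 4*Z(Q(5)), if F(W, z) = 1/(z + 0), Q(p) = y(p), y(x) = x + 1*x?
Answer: ⅗ ≈ 0.60000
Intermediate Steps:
y(x) = 2*x (y(x) = x + x = 2*x)
Q(p) = 2*p
F(W, z) = 1/z
F(2, 5) + 4*Z(Q(5)) = 1/5 + 4/((2*5)) = ⅕ + 4/10 = ⅕ + 4*(⅒) = ⅕ + ⅖ = ⅗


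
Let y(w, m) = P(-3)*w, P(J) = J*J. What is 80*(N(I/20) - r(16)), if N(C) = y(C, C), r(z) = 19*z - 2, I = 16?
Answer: -23584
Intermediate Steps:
P(J) = J²
y(w, m) = 9*w (y(w, m) = (-3)²*w = 9*w)
r(z) = -2 + 19*z
N(C) = 9*C
80*(N(I/20) - r(16)) = 80*(9*(16/20) - (-2 + 19*16)) = 80*(9*(16*(1/20)) - (-2 + 304)) = 80*(9*(⅘) - 1*302) = 80*(36/5 - 302) = 80*(-1474/5) = -23584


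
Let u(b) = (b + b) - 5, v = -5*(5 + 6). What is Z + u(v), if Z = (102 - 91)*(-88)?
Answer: -1083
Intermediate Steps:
v = -55 (v = -5*11 = -55)
Z = -968 (Z = 11*(-88) = -968)
u(b) = -5 + 2*b (u(b) = 2*b - 5 = -5 + 2*b)
Z + u(v) = -968 + (-5 + 2*(-55)) = -968 + (-5 - 110) = -968 - 115 = -1083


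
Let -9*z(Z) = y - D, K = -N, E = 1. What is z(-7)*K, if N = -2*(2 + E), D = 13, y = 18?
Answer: -10/3 ≈ -3.3333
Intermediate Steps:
N = -6 (N = -2*(2 + 1) = -2*3 = -6)
K = 6 (K = -1*(-6) = 6)
z(Z) = -5/9 (z(Z) = -(18 - 1*13)/9 = -(18 - 13)/9 = -⅑*5 = -5/9)
z(-7)*K = -5/9*6 = -10/3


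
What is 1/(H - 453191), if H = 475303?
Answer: 1/22112 ≈ 4.5224e-5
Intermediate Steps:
1/(H - 453191) = 1/(475303 - 453191) = 1/22112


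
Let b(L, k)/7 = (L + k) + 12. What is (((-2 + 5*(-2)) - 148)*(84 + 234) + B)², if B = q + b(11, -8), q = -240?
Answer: 2602530225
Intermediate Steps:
b(L, k) = 84 + 7*L + 7*k (b(L, k) = 7*((L + k) + 12) = 7*(12 + L + k) = 84 + 7*L + 7*k)
B = -135 (B = -240 + (84 + 7*11 + 7*(-8)) = -240 + (84 + 77 - 56) = -240 + 105 = -135)
(((-2 + 5*(-2)) - 148)*(84 + 234) + B)² = (((-2 + 5*(-2)) - 148)*(84 + 234) - 135)² = (((-2 - 10) - 148)*318 - 135)² = ((-12 - 148)*318 - 135)² = (-160*318 - 135)² = (-50880 - 135)² = (-51015)² = 2602530225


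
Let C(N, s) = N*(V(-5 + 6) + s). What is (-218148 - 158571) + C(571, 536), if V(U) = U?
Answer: -70092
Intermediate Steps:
C(N, s) = N*(1 + s) (C(N, s) = N*((-5 + 6) + s) = N*(1 + s))
(-218148 - 158571) + C(571, 536) = (-218148 - 158571) + 571*(1 + 536) = -376719 + 571*537 = -376719 + 306627 = -70092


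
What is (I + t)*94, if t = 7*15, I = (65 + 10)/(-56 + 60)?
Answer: 23265/2 ≈ 11633.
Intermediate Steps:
I = 75/4 ≈ 18.750
t = 105
(I + t)*94 = (75/4 + 105)*94 = (495/4)*94 = 23265/2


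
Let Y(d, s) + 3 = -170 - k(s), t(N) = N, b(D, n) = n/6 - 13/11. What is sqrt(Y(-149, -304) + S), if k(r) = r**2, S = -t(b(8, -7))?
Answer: I*sqrt(403307454)/66 ≈ 304.28*I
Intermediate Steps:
b(D, n) = -13/11 + n/6 (b(D, n) = n*(1/6) - 13*1/11 = n/6 - 13/11 = -13/11 + n/6)
S = 155/66 (S = -(-13/11 + (1/6)*(-7)) = -(-13/11 - 7/6) = -1*(-155/66) = 155/66 ≈ 2.3485)
Y(d, s) = -173 - s**2 (Y(d, s) = -3 + (-170 - s**2) = -173 - s**2)
sqrt(Y(-149, -304) + S) = sqrt((-173 - 1*(-304)**2) + 155/66) = sqrt((-173 - 1*92416) + 155/66) = sqrt((-173 - 92416) + 155/66) = sqrt(-92589 + 155/66) = sqrt(-6110719/66) = I*sqrt(403307454)/66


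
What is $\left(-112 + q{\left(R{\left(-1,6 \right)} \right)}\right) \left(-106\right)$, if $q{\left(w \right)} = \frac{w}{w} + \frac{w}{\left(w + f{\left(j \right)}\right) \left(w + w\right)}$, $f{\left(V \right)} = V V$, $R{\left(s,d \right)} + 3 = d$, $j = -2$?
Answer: $\frac{82309}{7} \approx 11758.0$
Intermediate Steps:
$R{\left(s,d \right)} = -3 + d$
$f{\left(V \right)} = V^{2}$
$q{\left(w \right)} = 1 + \frac{1}{2 \left(4 + w\right)}$ ($q{\left(w \right)} = \frac{w}{w} + \frac{w}{\left(w + \left(-2\right)^{2}\right) \left(w + w\right)} = 1 + \frac{w}{\left(w + 4\right) 2 w} = 1 + \frac{w}{\left(4 + w\right) 2 w} = 1 + \frac{w}{2 w \left(4 + w\right)} = 1 + w \frac{1}{2 w \left(4 + w\right)} = 1 + \frac{1}{2 \left(4 + w\right)}$)
$\left(-112 + q{\left(R{\left(-1,6 \right)} \right)}\right) \left(-106\right) = \left(-112 + \frac{\frac{9}{2} + \left(-3 + 6\right)}{4 + \left(-3 + 6\right)}\right) \left(-106\right) = \left(-112 + \frac{\frac{9}{2} + 3}{4 + 3}\right) \left(-106\right) = \left(-112 + \frac{1}{7} \cdot \frac{15}{2}\right) \left(-106\right) = \left(-112 + \frac{15}{14}\right) \left(-106\right) = \left(- \frac{1553}{14}\right) \left(-106\right) = \frac{82309}{7}$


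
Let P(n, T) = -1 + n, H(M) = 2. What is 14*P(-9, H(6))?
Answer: -140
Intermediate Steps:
14*P(-9, H(6)) = 14*(-1 - 9) = 14*(-10) = -140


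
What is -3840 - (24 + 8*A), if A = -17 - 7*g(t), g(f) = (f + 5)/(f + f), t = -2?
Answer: -3770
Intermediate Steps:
g(f) = (5 + f)/(2*f) (g(f) = (5 + f)/((2*f)) = (5 + f)*(1/(2*f)) = (5 + f)/(2*f))
A = -47/4 (A = -17 - 7*(5 - 2)/(2*(-2)) = -17 - 7*(-1)*3/(2*2) = -17 - 7*(-¾) = -17 + 21/4 = -47/4 ≈ -11.750)
-3840 - (24 + 8*A) = -3840 - (24 + 8*(-47/4)) = -3840 - (24 - 94) = -3840 - 1*(-70) = -3840 + 70 = -3770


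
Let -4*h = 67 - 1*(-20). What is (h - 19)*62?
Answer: -5053/2 ≈ -2526.5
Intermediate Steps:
h = -87/4 (h = -(67 - 1*(-20))/4 = -(67 + 20)/4 = -¼*87 = -87/4 ≈ -21.750)
(h - 19)*62 = (-87/4 - 19)*62 = -163/4*62 = -5053/2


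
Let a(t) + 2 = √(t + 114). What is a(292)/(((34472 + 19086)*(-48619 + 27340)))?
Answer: 1/569830341 - √406/1139660682 ≈ -1.5925e-8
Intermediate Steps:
a(t) = -2 + √(114 + t) (a(t) = -2 + √(t + 114) = -2 + √(114 + t))
a(292)/(((34472 + 19086)*(-48619 + 27340))) = (-2 + √(114 + 292))/(((34472 + 19086)*(-48619 + 27340))) = (-2 + √406)/((53558*(-21279))) = (-2 + √406)/(-1139660682) = (-2 + √406)*(-1/1139660682) = 1/569830341 - √406/1139660682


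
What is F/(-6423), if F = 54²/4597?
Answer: -972/9842177 ≈ -9.8759e-5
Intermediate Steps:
F = 2916/4597 (F = 2916*(1/4597) = 2916/4597 ≈ 0.63433)
F/(-6423) = (2916/4597)/(-6423) = (2916/4597)*(-1/6423) = -972/9842177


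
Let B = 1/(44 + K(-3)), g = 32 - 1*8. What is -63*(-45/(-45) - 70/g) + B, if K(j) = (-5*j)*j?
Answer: 479/4 ≈ 119.75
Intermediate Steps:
g = 24 (g = 32 - 8 = 24)
K(j) = -5*j²
B = -1 (B = 1/(44 - 5*(-3)²) = 1/(44 - 5*9) = 1/(44 - 45) = 1/(-1) = -1)
-63*(-45/(-45) - 70/g) + B = -63*(-45/(-45) - 70/24) - 1 = -63*(-45*(-1/45) - 70*1/24) - 1 = -63*(1 - 35/12) - 1 = -63*(-23/12) - 1 = 483/4 - 1 = 479/4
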